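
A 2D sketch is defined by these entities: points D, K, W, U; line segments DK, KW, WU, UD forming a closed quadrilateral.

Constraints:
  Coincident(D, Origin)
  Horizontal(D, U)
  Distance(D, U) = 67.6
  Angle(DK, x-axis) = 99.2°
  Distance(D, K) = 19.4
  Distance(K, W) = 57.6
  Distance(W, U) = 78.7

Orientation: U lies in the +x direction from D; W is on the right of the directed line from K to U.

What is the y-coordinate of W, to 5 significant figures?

-38.414

D is at the origin; DU is horizontal with |DU| = 67.6 and U in +x, so U = (67.6, 0). DK runs at 99.2° with |DK| = 19.4, so K = (-3.1017, 19.150). W is determined by |KW| = 57.6 and |WU| = 78.7 together: it lies at the intersection of circle(K, 57.6) and circle(U, 78.7). With |KU| = 73.249, the foot of the radical line on KU is 16.994 from K and the perpendicular offset is √(57.6² − 16.994²) = 55.036. Taking the right-of-KU solution: W = (-1.0879, -38.414).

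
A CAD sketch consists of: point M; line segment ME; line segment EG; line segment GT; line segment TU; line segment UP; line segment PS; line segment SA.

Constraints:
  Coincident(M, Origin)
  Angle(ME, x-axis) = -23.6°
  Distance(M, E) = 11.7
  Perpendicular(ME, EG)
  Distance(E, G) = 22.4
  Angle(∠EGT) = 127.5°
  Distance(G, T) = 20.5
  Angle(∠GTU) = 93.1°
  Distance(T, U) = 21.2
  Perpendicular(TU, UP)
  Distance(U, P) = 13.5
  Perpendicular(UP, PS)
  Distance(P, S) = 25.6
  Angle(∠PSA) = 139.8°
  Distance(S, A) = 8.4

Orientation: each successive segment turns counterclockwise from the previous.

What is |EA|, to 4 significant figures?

37.96

M is at the origin; ME runs at -23.6° with length 11.7, so E = (10.72, -4.684). The perpendicularity gives EG at right angles to ME, so EG runs at 66.40°; with |EG| = 22.4, G = (19.69, 15.84). ∠EGT = 127.5° gives GT at 118.9° from the x-axis; with |GT| = 20.5, T = (9.782, 33.79). ∠GTU = 93.1° gives TU at -154.2° from the x-axis; with |TU| = 21.2, U = (-9.305, 24.56). The perpendicularity gives UP at right angles to TU, so UP runs at -64.20°; with |UP| = 13.5, P = (-3.429, 12.41). The perpendicularity gives PS at right angles to UP, so PS runs at 25.80°; with |PS| = 25.6, S = (19.62, 23.55). ∠PSA = 139.8° gives SA at 66.00° from the x-axis; with |SA| = 8.4, A = (23.04, 31.22). Then |EA| = |A − E| = 37.96.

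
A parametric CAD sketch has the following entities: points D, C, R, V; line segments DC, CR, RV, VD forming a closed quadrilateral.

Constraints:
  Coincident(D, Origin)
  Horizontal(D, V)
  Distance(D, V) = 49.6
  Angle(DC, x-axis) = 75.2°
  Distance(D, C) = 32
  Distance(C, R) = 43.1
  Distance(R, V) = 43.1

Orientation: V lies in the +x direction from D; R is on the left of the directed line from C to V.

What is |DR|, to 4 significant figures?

65.65

Checks: |CR| = 43.10 ✓; |RV| = 43.10 ✓.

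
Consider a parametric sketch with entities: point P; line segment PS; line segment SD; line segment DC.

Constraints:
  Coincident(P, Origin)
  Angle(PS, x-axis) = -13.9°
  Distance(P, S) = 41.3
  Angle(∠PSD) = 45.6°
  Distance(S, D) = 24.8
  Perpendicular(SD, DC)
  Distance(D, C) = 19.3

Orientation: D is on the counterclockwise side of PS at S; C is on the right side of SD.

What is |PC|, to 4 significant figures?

48.98

P is at the origin; PS runs at -13.9° with length 41.3, so S = 41.3·(cos -13.9°, sin -13.9°) = (40.09, -9.921). ∠PSD = 45.6°, so SD runs at -13.9° + (180° − 45.6°) = 120.5° from the x-axis; with |SD| = 24.8, D = S + 24.8·(cos 120.5°, sin 120.5°) = (27.50, 11.45). SD is perpendicular to DC; with |DC| = 19.3 on the right of SD, C = D + 19.3·(0.8616, 0.5075) = (44.13, 21.24). Then |PC| = |C − P| = 48.98.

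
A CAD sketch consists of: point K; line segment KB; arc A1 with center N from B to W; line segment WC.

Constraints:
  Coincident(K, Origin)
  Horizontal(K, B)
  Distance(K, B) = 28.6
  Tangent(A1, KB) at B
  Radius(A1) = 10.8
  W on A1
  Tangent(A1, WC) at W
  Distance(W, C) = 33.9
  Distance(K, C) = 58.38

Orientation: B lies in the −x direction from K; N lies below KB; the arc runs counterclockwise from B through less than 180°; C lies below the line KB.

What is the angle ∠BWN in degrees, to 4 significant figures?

42.68°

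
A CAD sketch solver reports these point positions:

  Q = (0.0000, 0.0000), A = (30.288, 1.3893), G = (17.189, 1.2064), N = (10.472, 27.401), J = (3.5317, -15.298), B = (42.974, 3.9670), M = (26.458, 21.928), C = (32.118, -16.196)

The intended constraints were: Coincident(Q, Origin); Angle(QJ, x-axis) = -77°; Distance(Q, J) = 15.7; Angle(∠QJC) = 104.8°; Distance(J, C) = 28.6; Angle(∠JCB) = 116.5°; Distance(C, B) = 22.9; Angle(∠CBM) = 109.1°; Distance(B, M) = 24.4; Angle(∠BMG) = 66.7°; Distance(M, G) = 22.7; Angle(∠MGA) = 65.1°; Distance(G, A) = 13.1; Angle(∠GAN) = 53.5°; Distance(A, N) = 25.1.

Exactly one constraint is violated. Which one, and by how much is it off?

Distance(A, N) = 25.1 — off by 7.60.

Q = (0.00, 0.00) ✓; QJ at -77.00° ✓; |QJ| = 15.70 ✓; ∠QJC = 104.8° ✓; |JC| = 28.60 ✓; ∠JCB = 116.5° ✓; |CB| = 22.90 ✓; ∠CBM = 109.1° ✓; |BM| = 24.40 ✓; ∠BMG = 66.70° ✓; |MG| = 22.70 ✓; ∠MGA = 65.10° ✓; |GA| = 13.10 ✓; ∠GAN = 53.50° ✓; |AN| = 32.70 ✗.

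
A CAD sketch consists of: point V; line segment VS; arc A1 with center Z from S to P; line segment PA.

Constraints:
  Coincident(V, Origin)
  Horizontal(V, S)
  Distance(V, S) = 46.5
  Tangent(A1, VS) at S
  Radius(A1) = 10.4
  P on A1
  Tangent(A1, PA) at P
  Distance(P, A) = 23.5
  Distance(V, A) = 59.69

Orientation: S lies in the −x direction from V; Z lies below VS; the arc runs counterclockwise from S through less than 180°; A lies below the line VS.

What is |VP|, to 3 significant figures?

57.9

Checks: ∠(ZS, SV) = 90.00° ✓; |ZS| = 10.40 ✓; |ZP| = 10.40 ✓; ∠(ZP, PA) = 90.00° ✓; |PA| = 23.50 ✓; |VA| = 59.69 ✓.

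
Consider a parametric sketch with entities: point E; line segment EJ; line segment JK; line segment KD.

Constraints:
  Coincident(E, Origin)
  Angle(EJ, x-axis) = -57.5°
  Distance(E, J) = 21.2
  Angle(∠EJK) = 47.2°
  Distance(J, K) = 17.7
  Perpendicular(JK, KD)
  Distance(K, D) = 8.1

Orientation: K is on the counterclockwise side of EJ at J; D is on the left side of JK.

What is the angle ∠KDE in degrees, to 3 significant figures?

156°

E is at the origin; EJ runs at -57.5° with length 21.2, so J = 21.2·(cos -57.5°, sin -57.5°) = (11.4, -17.9). ∠EJK = 47.2°, so JK runs at -57.5° + (180° − 47.2°) = 75.3° from the x-axis; with |JK| = 17.7, K = J + 17.7·(cos 75.3°, sin 75.3°) = (15.9, -0.759). The perpendicularity gives KD at right angles to JK; with |KD| = 8.1 on the left of JK, D = K + 8.1·(-0.967, 0.254) = (8.05, 1.30). Then cos ∠KDE = DK·DE / (|DK||DE|), giving 156°.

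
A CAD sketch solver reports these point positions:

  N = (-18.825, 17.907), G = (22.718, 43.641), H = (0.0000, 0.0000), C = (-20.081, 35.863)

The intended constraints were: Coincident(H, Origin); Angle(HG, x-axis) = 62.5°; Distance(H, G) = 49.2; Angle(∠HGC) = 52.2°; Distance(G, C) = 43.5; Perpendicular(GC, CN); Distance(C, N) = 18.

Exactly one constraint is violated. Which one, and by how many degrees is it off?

Perpendicular(GC, CN) — off by 6.30°.

H = (0.00, 0.00) ✓; HG at 62.50° ✓; |HG| = 49.20 ✓; ∠HGC = 52.20° ✓; |GC| = 43.50 ✓; ∠(GC, CN) = 83.70° ✗; |CN| = 18.00 ✓.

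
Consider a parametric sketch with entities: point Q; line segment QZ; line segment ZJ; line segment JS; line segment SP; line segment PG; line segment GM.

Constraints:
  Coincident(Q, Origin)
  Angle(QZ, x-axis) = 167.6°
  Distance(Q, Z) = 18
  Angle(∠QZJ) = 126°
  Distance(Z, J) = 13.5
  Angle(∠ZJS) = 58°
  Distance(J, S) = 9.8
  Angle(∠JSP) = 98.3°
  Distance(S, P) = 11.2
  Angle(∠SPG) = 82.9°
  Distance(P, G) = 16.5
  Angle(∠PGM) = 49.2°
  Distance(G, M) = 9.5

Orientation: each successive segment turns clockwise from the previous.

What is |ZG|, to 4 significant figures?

12.23

Q is at the origin; QZ runs at 167.6° with length 18.0, so Z = (-17.58, 3.865). ∠QZJ = 126.0° gives ZJ at 113.6° from the x-axis; with |ZJ| = 13.5, J = (-22.98, 16.24). ∠ZJS = 58.0° gives JS at -8.400° from the x-axis; with |JS| = 9.8, S = (-13.29, 14.80). ∠JSP = 98.3° gives SP at -90.10° from the x-axis; with |SP| = 11.2, P = (-13.31, 3.605). ∠SPG = 82.9° gives PG at 172.8° from the x-axis; with |PG| = 16.5, G = (-29.68, 5.673). Then |ZG| = |G − Z| = 12.23.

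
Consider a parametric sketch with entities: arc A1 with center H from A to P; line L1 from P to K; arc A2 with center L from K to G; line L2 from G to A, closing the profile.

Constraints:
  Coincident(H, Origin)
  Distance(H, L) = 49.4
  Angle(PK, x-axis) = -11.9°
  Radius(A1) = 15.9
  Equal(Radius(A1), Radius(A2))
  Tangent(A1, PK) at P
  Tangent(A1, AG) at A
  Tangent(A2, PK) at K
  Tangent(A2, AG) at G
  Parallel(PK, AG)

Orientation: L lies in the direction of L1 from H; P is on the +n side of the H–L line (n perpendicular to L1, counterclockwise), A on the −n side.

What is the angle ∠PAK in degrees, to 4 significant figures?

57.23°

The slot axis is L1's direction at -11.9°, so u = (cos -11.9°, sin -11.9°) = (0.9785, -0.2062) and n = (−sin -11.9°, cos -11.9°) = (0.2062, 0.9785). H is at the origin and L lies 49.4 along u from H, so L = 49.4·u = (48.34, -10.19). Tangency of A1 to both parallel lines with radius 15.9 puts P and A at H ± 15.9·n: P = (3.279, 15.56), A = (-3.279, -15.56). Equal radii place K and G the same way about L: K = L + 15.9·n = (51.62, 5.372), G = L − 15.9·n = (45.06, -25.74). Then cos ∠PAK = AP·AK / (|AP||AK|), giving 57.23°.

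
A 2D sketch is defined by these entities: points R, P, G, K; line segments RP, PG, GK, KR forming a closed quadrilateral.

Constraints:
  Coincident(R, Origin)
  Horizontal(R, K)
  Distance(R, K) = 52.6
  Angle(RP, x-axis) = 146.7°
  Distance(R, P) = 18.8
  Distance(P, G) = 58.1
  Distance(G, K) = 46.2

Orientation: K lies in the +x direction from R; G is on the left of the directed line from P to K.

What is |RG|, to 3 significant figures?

53.4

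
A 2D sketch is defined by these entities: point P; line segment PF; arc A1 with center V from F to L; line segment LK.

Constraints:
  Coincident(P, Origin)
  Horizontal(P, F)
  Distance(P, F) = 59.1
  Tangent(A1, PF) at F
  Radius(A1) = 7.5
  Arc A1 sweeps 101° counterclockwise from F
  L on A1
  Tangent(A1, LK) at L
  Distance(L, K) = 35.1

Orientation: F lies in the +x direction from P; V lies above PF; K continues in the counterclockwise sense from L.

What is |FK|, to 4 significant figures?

43.39

P is at the origin; P and F share the same y with |PF| = 59.1 and F on the +x side, so F = (59.10, 0.000). Since A1 is tangent to PF there, VF ⟂ PF, so V = F + (0, 7.5) = (59.10, 7.500). On A1, F sits at bearing -90° from V; a 101° counterclockwise sweep puts L at bearing 11°, so L = V + 7.5·(cos 11°, sin 11°) = (66.46, 8.931). The tangent condition forces VL to be normal to LK, so LK runs along (−sin 11°, cos 11°); with |LK| = 35.1, K = (59.76, 43.39). Then |FK| = |K − F| = 43.39.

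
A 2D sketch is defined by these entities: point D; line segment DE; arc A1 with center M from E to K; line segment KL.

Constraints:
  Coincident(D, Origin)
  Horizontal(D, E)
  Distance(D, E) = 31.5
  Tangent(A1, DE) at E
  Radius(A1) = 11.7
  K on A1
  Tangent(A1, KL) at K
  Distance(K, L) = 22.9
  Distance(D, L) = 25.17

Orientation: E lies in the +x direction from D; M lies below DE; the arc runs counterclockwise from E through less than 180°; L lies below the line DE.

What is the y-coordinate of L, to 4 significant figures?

-23.61

D is at the origin; D and E share the same y with |DE| = 31.5 and E on the +x side, so E = (31.50, 0.000). A1 meets DE tangentially, so ME is at right angles to DE, so M = E + (0, -11.7) = (31.50, -11.70). Since MK ⟂ KL (tangency), |ML| = √(11.7² + 22.9²) = 25.72 regardless of where K sits on A1. So L lies on both circle(D, 25.17) and circle(M, 25.72); the below-DE intersection is L = (8.711, -23.61). K is the foot of the tangent from L: K = (21.96, -4.933).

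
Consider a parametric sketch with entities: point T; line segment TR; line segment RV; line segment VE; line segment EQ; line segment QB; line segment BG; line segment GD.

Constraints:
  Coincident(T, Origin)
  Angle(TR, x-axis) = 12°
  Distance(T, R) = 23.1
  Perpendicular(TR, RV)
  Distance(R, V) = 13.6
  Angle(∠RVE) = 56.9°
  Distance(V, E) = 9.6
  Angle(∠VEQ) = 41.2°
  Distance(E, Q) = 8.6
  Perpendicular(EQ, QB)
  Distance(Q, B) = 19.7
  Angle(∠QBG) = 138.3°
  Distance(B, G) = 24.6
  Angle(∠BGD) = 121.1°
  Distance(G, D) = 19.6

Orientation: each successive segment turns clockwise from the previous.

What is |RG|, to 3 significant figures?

48.3

EQ is perpendicular to QB, so QB runs at -69.9°; with |QB| = 19.7, B = (31.3, -20.6). ∠QBG = 138.3° gives BG at -112° from the x-axis; with |BG| = 24.6, G = (22.3, -43.5). Then |RG| = |G − R| = 48.3.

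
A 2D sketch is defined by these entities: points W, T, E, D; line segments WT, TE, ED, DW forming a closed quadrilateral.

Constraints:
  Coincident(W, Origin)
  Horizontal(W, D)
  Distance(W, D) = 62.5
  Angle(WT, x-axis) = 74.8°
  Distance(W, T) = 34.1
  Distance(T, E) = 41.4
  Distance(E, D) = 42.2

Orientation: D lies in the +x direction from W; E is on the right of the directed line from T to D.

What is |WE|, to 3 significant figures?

21.9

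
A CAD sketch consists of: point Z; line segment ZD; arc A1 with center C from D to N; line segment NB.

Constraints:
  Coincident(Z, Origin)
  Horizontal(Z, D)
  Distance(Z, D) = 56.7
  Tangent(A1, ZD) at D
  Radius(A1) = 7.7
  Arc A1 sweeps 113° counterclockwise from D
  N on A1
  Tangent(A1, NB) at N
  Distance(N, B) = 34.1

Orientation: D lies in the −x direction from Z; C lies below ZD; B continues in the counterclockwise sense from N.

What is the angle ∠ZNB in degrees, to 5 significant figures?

76.530°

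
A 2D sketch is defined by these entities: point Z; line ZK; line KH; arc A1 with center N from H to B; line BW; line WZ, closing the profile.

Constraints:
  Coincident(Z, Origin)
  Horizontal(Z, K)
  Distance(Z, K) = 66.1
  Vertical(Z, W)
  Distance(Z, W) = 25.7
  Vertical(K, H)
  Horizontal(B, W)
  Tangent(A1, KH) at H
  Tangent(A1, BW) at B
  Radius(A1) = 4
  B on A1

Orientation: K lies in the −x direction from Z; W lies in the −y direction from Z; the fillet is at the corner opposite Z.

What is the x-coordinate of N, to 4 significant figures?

-62.10

Z is at the origin; ZK is horizontal with |ZK| = 66.1 and K on the −x side, so K = (-66.10, 0.000). Z and W share the same x with |ZW| = 25.7 and W on the −y side, so W = (0.000, -25.70). The virtual corner opposite Z is at (-66.10, -25.70). A1 meets KH tangentially, so NH is at right angles to KH and the tangent condition forces NB to be normal to BW, with radius 4.0, so the center N sits 4.0 in from both sides at N = (-62.10, -21.70). So N.x = -62.10.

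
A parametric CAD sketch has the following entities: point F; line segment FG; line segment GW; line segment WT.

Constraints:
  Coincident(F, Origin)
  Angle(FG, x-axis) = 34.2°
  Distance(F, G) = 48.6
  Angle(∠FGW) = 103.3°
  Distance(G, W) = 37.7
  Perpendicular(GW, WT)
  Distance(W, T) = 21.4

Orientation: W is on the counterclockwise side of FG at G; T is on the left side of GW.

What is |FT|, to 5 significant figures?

55.317

F is at the origin; FG runs at 34.2° with length 48.6, so G = 48.6·(cos 34.2°, sin 34.2°) = (40.196, 27.317). ∠FGW = 103.3°, so GW runs at 34.2° + (180° − 103.3°) = 110.90° from the x-axis; with |GW| = 37.7, W = G + 37.7·(cos 110.90°, sin 110.90°) = (26.747, 62.537). GW ⟂ WT; with |WT| = 21.4 on the left of GW, T = W + 21.4·(-0.93420, -0.35674) = (6.7551, 54.903). Then |FT| = |T − F| = 55.317.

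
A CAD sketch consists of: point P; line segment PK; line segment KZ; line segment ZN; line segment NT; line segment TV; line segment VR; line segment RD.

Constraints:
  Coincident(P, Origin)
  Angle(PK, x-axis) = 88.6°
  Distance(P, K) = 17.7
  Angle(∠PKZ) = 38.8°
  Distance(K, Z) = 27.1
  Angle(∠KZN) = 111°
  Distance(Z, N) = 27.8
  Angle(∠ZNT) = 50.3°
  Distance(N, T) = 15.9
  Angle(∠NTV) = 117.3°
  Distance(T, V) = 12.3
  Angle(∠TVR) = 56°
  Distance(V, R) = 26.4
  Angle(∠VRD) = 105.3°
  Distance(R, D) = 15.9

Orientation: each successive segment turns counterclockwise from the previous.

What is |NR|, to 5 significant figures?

9.1382

P is at the origin; PK runs at 88.6° with length 17.7, so K = (0.43245, 17.695). ∠PKZ = 38.8° gives KZ at -130.20° from the x-axis; with |KZ| = 27.1, Z = (-17.059, -3.0042). ∠KZN = 111.0° gives ZN at -61.200° from the x-axis; with |ZN| = 27.8, N = (-3.6667, -27.365). ∠ZNT = 50.3° gives NT at 68.500° from the x-axis; with |NT| = 15.9, T = (2.1607, -12.572). ∠NTV = 117.3° gives TV at 131.20° from the x-axis; with |TV| = 12.3, V = (-5.9412, -3.3171). ∠TVR = 56.0° gives VR at -104.80° from the x-axis; with |VR| = 26.4, R = (-12.685, -28.841). Then |NR| = |R − N| = 9.1382.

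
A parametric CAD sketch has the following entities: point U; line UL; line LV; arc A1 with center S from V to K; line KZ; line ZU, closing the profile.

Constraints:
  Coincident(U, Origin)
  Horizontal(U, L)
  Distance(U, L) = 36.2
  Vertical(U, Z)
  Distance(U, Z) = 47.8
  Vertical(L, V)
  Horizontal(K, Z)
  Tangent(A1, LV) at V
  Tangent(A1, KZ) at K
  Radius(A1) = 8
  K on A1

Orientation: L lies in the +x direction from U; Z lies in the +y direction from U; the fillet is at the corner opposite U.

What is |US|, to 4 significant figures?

48.78

U is at the origin; UL is horizontal with |UL| = 36.2 and L on the +x side, so L = (36.20, 0.000). U and Z share the same x with |UZ| = 47.8 and Z on the +y side, so Z = (0.000, 47.80). The virtual corner opposite U is at (36.20, 47.80). A1 meets LV tangentially, so SV is at right angles to LV and tangency of A1 to KZ means the radius SK is perpendicular to KZ, with radius 8.0, so the center S sits 8.0 in from both sides at S = (28.20, 39.80). Then |US| = |S − U| = 48.78.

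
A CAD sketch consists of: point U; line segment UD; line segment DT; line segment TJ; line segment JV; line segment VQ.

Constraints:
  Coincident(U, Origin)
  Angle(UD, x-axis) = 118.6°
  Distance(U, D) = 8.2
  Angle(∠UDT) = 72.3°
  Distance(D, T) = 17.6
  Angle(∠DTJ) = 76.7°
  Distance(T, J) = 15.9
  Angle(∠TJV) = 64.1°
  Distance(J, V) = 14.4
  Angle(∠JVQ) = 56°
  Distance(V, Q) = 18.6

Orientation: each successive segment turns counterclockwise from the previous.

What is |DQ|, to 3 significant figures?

20.6

∠TJV = 64.1° gives JV at 85.5° from the x-axis; with |JV| = 14.4, V = (-1.24, 0.785). ∠JVQ = 56.0° gives VQ at -150° from the x-axis; with |VQ| = 18.6, Q = (-17.4, -8.37). Then |DQ| = |Q − D| = 20.6.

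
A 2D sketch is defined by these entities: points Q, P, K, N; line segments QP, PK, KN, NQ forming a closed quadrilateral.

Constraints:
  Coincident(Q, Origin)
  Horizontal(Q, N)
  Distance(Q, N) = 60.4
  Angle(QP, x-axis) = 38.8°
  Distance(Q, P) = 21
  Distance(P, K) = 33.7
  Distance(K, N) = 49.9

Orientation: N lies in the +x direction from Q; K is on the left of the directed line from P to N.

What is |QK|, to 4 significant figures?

53.88

Q is at the origin; QN is horizontal with |QN| = 60.4 and N in +x, so N = (60.4, 0). QP runs at 38.8° with |QP| = 21.0, so P = (16.37, 13.16). K is determined by |PK| = 33.7 and |KN| = 49.9 together: it lies at the intersection of circle(P, 33.7) and circle(N, 49.9). With |PN| = 45.96, the foot of the radical line on PN is 8.245 from P and the perpendicular offset is √(33.7² − 8.245²) = 32.68. Taking the left-of-PN solution: K = (33.62, 42.11).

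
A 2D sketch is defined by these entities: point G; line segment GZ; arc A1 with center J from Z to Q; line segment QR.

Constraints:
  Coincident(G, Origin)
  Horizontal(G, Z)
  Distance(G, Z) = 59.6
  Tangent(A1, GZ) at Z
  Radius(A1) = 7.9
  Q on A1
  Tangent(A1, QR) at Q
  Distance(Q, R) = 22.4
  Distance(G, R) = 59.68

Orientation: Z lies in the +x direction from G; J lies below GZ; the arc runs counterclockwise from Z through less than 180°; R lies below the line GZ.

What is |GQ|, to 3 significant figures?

52.3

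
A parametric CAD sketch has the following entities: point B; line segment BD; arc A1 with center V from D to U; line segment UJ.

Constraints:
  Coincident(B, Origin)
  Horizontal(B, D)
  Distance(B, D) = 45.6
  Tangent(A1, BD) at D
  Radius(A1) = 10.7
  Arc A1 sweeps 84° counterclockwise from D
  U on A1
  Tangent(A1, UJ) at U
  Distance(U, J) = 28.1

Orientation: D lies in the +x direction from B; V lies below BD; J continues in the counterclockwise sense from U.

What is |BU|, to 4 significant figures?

36.25

B is at the origin; BD is horizontal with |BD| = 45.6 and D on the +x side, so D = (45.60, 0.000). Since A1 is tangent to BD there, VD ⟂ BD, so V = D + (0, -10.7) = (45.60, -10.70). On A1, D sits at bearing 90° from V; an 84° counterclockwise sweep puts U at bearing 174°, so U = V + 10.7·(cos 174°, sin 174°) = (34.96, -9.582). Then |BU| = |U − B| = 36.25.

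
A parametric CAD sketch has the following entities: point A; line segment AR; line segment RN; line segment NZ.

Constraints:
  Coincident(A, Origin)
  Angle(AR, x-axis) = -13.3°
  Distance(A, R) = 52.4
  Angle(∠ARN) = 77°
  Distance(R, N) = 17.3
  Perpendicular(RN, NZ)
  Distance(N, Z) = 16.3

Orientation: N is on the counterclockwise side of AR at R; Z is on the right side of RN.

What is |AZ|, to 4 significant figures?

67.58

A is at the origin; AR runs at -13.3° with length 52.4, so R = 52.4·(cos -13.3°, sin -13.3°) = (50.99, -12.05). ∠ARN = 77.0°, so RN runs at -13.3° + (180° − 77.0°) = 89.70° from the x-axis; with |RN| = 17.3, N = R + 17.3·(cos 89.70°, sin 89.70°) = (51.09, 5.245). RN ⟂ NZ; with |NZ| = 16.3 on the right of RN, Z = N + 16.3·(1.000, -0.005236) = (67.38, 5.160). Then |AZ| = |Z − A| = 67.58.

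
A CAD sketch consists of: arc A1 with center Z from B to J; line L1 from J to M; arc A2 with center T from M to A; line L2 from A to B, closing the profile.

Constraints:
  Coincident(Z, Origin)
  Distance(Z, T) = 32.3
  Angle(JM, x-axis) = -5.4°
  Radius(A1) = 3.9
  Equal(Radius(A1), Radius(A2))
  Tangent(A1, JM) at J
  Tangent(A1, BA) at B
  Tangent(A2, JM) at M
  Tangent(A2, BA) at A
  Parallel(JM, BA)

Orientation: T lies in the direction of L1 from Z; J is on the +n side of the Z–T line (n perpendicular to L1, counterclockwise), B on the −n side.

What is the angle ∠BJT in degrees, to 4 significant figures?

83.12°

The slot axis is L1's direction at -5.4°, so u = (cos -5.4°, sin -5.4°) = (0.9956, -0.09411) and n = (−sin -5.4°, cos -5.4°) = (0.09411, 0.9956). Z is at the origin and T lies 32.3 along u from Z, so T = 32.3·u = (32.16, -3.040). Tangency of A1 to both parallel lines with radius 3.9 puts J and B at Z ± 3.9·n: J = (0.3670, 3.883), B = (-0.3670, -3.883). Then cos ∠BJT = JB·JT / (|JB||JT|), giving 83.12°.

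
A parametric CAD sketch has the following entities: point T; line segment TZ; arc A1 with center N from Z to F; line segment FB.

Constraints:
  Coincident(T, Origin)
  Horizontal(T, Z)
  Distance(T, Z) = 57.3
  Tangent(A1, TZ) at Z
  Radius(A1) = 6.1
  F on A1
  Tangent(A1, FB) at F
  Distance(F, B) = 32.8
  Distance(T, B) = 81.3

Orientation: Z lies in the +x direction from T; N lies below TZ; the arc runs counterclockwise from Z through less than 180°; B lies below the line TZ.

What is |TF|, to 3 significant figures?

53.5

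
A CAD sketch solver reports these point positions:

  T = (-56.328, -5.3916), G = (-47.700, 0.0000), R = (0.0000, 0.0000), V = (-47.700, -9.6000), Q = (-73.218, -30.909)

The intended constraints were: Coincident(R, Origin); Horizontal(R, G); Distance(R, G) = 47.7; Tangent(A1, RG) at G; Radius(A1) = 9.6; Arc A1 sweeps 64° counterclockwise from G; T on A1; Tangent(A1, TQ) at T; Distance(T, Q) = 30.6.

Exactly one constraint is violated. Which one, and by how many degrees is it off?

Tangent(A1, TQ) at T — off by 7.50°.

R = (0.00, 0.00) ✓; R.y = 0.00, G.y = 0.00 ✓; |RG| = 47.70 ✓; ∠(VG, GR) = 90.00° ✓; |VG| = 9.600 ✓; bearing(V→T) − bearing(V→G) = 64.00° ✓; |VT| = 9.600 ✓; ∠(VT, TQ) = 97.50° ✗; |TQ| = 30.60 ✓.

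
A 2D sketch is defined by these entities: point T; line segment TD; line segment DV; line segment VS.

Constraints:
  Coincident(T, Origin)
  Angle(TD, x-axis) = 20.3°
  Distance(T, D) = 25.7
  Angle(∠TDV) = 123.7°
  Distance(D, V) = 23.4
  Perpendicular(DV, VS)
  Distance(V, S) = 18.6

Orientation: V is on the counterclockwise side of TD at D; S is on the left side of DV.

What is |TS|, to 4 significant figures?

37.76

T is at the origin; TD runs at 20.3° with length 25.7, so D = 25.7·(cos 20.3°, sin 20.3°) = (24.10, 8.916). ∠TDV = 123.7°, so DV runs at 20.3° + (180° − 123.7°) = 76.60° from the x-axis; with |DV| = 23.4, V = D + 23.4·(cos 76.60°, sin 76.60°) = (29.53, 31.68). The perpendicularity gives VS at right angles to DV; with |VS| = 18.6 on the left of DV, S = V + 18.6·(-0.9728, 0.2317) = (11.43, 35.99). Then |TS| = |S − T| = 37.76.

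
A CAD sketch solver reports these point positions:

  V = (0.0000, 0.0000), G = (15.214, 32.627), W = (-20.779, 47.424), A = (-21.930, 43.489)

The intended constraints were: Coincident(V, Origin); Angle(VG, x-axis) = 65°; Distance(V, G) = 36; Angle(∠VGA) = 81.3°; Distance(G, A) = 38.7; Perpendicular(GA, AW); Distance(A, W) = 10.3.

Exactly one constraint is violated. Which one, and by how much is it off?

Distance(A, W) = 10.3 — off by 6.20.

V = (0.00, 0.00) ✓; VG at 65.00° ✓; |VG| = 36.00 ✓; ∠VGA = 81.30° ✓; |GA| = 38.70 ✓; ∠(GA, AW) = 90.00° ✓; |AW| = 4.100 ✗.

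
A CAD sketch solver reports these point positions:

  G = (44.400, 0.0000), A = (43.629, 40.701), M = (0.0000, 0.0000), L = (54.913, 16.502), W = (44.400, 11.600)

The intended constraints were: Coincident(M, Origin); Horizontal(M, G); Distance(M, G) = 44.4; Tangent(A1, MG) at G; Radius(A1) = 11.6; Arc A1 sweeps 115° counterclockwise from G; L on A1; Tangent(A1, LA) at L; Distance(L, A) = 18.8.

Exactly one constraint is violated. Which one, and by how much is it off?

Distance(L, A) = 18.8 — off by 7.90.

M = (0.00, 0.00) ✓; M.y = 0.00, G.y = 0.00 ✓; |MG| = 44.40 ✓; ∠(WG, GM) = 90.00° ✓; |WG| = 11.60 ✓; bearing(W→L) − bearing(W→G) = 115.0° ✓; |WL| = 11.60 ✓; ∠(WL, LA) = 90.00° ✓; |LA| = 26.70 ✗.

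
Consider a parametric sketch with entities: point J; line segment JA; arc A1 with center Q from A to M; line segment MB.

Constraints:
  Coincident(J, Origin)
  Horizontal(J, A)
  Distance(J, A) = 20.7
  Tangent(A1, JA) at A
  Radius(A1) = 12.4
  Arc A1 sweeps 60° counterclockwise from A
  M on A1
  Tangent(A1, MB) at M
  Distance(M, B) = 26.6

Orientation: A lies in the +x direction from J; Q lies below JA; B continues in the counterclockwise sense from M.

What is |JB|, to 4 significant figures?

29.43

J is at the origin; JA is horizontal with |JA| = 20.7 and A on the +x side, so A = (20.70, 0.000). The tangent condition forces QA to be normal to JA, so Q = A + (0, -12.4) = (20.70, -12.40). On A1, A sits at bearing 90° from Q; a 60° counterclockwise sweep puts M at bearing 150°, so M = Q + 12.4·(cos 150°, sin 150°) = (9.961, -6.200). The tangent condition forces QM to be normal to MB, so MB runs along (−sin 150°, cos 150°); with |MB| = 26.6, B = (-3.339, -29.24). Then |JB| = |B − J| = 29.43.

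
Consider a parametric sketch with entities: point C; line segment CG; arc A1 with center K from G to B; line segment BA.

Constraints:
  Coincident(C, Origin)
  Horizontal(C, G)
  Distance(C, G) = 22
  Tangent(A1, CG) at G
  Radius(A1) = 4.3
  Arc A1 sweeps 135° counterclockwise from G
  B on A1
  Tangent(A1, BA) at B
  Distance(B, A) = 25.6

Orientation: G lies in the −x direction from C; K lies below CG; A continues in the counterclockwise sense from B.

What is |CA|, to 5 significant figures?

26.372

C is at the origin; CG is horizontal with |CG| = 22.0 and G on the −x side, so G = (-22.000, 0.0000). Tangency of A1 to CG means the radius KG is perpendicular to CG, so K = G + (0, -4.3) = (-22.000, -4.3000). On A1, G sits at bearing 90° from K; a 135° counterclockwise sweep puts B at bearing 225°, so B = K + 4.3·(cos 225°, sin 225°) = (-25.041, -7.3406). The tangent condition forces KB to be normal to BA, so BA runs along (−sin 225°, cos 225°); with |BA| = 25.6, A = (-6.9386, -25.442). Then |CA| = |A − C| = 26.372.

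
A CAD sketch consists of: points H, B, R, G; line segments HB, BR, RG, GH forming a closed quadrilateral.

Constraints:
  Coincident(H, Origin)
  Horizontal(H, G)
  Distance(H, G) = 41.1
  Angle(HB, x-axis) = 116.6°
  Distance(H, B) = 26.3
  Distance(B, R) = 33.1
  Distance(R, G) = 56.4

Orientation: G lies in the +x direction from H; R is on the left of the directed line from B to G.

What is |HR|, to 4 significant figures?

48.86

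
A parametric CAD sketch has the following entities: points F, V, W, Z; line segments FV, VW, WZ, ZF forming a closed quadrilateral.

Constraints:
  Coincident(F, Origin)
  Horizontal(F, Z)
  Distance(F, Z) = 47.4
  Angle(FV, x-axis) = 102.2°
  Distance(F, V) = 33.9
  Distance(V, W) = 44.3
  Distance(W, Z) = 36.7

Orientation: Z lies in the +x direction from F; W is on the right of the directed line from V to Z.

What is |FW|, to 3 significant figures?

13.4

Checks: |VW| = 44.30 ✓; |WZ| = 36.70 ✓.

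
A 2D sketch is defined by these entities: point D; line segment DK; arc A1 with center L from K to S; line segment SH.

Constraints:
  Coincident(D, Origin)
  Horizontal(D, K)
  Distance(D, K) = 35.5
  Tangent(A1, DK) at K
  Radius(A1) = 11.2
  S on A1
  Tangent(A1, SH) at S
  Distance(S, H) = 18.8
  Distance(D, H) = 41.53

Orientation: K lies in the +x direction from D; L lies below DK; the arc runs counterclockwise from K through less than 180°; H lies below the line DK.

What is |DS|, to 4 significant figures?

27.58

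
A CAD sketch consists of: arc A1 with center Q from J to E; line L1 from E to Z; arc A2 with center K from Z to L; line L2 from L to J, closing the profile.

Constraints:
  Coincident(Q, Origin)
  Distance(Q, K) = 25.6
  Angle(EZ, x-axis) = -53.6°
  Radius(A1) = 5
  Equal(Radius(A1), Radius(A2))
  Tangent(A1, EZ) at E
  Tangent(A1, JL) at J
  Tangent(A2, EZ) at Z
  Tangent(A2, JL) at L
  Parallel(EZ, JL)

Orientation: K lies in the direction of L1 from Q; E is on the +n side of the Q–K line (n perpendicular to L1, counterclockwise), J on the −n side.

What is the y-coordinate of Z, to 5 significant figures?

-17.638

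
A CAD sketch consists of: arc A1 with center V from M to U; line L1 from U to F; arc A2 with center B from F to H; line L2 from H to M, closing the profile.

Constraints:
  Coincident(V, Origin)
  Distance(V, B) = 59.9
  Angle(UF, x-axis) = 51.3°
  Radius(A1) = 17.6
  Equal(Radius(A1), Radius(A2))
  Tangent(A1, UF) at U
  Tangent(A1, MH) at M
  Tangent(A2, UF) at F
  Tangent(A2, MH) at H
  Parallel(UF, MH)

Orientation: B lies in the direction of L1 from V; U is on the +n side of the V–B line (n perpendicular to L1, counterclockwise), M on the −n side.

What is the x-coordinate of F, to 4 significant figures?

23.72

The slot axis is L1's direction at 51.3°, so u = (cos 51.3°, sin 51.3°) = (0.6252, 0.7804) and n = (−sin 51.3°, cos 51.3°) = (-0.7804, 0.6252). V is at the origin and B lies 59.9 along u from V, so B = 59.9·u = (37.45, 46.75). Tangency of A1 to both parallel lines with radius 17.6 puts U and M at V ± 17.6·n: U = (-13.74, 11.00), M = (13.74, -11.00). Equal radii place F and H the same way about B: F = B + 17.6·n = (23.72, 57.75), H = B − 17.6·n = (51.19, 35.74). So F.x = 23.72.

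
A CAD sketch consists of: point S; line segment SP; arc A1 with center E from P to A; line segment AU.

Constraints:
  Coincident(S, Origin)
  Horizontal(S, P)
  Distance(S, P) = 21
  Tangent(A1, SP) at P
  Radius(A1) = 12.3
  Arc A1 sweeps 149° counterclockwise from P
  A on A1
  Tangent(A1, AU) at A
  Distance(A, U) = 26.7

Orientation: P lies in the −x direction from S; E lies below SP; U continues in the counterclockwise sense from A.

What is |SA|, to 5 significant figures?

35.623

A1 meets SP tangentially, so EP is at right angles to SP, so E = P + (0, -12.3) = (-21.000, -12.300). On A1, P sits at bearing 90° from E; a 149° counterclockwise sweep puts A at bearing 239°, so A = E + 12.3·(cos 239°, sin 239°) = (-27.335, -22.843). Then |SA| = |A − S| = 35.623.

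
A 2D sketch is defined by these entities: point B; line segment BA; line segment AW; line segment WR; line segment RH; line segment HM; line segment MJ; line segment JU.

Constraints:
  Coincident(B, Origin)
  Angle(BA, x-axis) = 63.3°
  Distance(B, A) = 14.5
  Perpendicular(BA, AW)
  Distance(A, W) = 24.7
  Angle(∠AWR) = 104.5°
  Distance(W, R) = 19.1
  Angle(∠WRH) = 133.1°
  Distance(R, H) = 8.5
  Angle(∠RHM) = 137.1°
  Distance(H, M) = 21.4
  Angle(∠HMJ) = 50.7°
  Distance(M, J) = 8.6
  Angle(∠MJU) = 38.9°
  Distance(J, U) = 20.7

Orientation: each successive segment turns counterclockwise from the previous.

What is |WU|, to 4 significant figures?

44.91

B is at the origin; BA runs at 63.3° with length 14.5, so A = (6.515, 12.95). BA is perpendicular to AW, so AW runs at 153.3°; with |AW| = 24.7, W = (-15.55, 24.05). ∠AWR = 104.5° gives WR at -131.2° from the x-axis; with |WR| = 19.1, R = (-28.13, 9.681). ∠WRH = 133.1° gives RH at -84.30° from the x-axis; with |RH| = 8.5, H = (-27.29, 1.223). ∠RHM = 137.1° gives HM at -41.40° from the x-axis; with |HM| = 21.4, M = (-11.24, -12.93). ∠HMJ = 50.7° gives MJ at 87.90° from the x-axis; with |MJ| = 8.6, J = (-10.92, -4.335). ∠MJU = 38.9° gives JU at -131.0° from the x-axis; with |JU| = 20.7, U = (-24.50, -19.96). Then |WU| = |U − W| = 44.91.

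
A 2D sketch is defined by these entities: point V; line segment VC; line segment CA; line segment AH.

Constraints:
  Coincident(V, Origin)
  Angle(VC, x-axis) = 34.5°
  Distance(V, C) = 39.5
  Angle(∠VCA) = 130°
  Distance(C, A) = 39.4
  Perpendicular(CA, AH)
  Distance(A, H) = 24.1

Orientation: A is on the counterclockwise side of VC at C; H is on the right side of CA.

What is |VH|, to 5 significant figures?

84.573

V is at the origin; VC runs at 34.5° with length 39.5, so C = 39.5·(cos 34.5°, sin 34.5°) = (32.553, 22.373). ∠VCA = 130.0°, so CA runs at 34.5° + (180° − 130.0°) = 84.500° from the x-axis; with |CA| = 39.4, A = C + 39.4·(cos 84.500°, sin 84.500°) = (36.329, 61.592). CA ⟂ AH; with |AH| = 24.1 on the right of CA, H = A + 24.1·(0.99540, -0.095846) = (60.318, 59.282). Then |VH| = |H − V| = 84.573.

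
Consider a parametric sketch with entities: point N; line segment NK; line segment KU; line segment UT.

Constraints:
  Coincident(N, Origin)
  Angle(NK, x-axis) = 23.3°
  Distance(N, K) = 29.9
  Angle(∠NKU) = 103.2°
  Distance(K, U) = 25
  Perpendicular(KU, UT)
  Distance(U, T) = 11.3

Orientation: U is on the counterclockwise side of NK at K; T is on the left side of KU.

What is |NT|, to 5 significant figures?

36.472

N is at the origin; NK runs at 23.3° with length 29.9, so K = 29.9·(cos 23.3°, sin 23.3°) = (27.462, 11.827). ∠NKU = 103.2°, so KU runs at 23.3° + (180° − 103.2°) = 100.10° from the x-axis; with |KU| = 25.0, U = K + 25.0·(cos 100.10°, sin 100.10°) = (23.077, 36.439). KU ⟂ UT; with |UT| = 11.3 on the left of KU, T = U + 11.3·(-0.98450, -0.17537) = (11.952, 34.458). Then |NT| = |T − N| = 36.472.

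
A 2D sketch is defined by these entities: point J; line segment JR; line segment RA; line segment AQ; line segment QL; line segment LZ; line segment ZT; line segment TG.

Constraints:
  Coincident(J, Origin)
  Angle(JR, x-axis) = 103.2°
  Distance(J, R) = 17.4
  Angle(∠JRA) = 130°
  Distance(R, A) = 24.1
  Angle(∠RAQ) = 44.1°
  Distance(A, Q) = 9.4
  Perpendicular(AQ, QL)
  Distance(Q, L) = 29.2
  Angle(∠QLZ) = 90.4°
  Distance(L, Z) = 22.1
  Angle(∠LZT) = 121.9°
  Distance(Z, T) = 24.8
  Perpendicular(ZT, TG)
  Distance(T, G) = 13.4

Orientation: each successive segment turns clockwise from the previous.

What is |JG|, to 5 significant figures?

51.124

J is at the origin; JR runs at 103.2° with length 17.4, so R = (-3.9733, 16.940). ∠JRA = 130.0° gives RA at 53.200° from the x-axis; with |RA| = 24.1, A = (10.463, 36.238). ∠RAQ = 44.1° gives AQ at -82.700° from the x-axis; with |AQ| = 9.4, Q = (11.658, 26.914). AQ ⟂ QL, so QL runs at -172.70°; with |QL| = 29.2, L = (-17.306, 23.204). ∠QLZ = 90.4° gives LZ at 97.700° from the x-axis; with |LZ| = 22.1, Z = (-20.267, 45.105). ∠LZT = 121.9° gives ZT at 39.600° from the x-axis; with |ZT| = 24.8, T = (-1.1581, 60.913). ZT is perpendicular to TG, so TG runs at -50.400°; with |TG| = 13.4, G = (7.3834, 50.588). Then |JG| = |G − J| = 51.124.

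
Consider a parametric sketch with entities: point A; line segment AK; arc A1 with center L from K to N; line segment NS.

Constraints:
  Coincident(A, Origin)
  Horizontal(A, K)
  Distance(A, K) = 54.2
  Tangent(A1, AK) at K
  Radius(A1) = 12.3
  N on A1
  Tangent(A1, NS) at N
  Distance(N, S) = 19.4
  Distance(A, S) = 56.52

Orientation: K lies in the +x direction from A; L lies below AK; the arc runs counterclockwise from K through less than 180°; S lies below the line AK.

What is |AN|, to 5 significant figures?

44.502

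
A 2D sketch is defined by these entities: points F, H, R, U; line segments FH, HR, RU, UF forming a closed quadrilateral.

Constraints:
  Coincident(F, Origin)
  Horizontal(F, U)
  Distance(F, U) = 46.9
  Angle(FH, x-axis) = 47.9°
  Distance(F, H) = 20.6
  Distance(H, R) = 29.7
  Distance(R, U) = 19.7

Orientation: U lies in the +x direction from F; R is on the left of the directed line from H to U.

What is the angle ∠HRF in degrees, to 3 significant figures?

16.2°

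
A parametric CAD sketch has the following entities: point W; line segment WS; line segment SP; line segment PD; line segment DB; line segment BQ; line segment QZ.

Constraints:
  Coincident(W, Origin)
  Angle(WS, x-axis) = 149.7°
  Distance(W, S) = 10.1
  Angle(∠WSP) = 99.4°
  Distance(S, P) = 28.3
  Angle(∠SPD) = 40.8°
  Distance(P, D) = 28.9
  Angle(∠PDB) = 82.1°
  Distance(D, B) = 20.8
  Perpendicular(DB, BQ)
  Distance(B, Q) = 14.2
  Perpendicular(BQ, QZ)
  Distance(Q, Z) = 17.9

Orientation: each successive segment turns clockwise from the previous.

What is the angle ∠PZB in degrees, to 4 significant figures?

124.2°

DB is perpendicular to BQ, so BQ runs at 102.0°; with |BQ| = 14.2, Q = (-12.09, 13.92). The perpendicularity gives QZ at right angles to BQ, so QZ runs at 12.00°; with |QZ| = 17.9, Z = (5.423, 17.65). Then cos ∠PZB = ZP·ZB / (|ZP||ZB|), giving 124.2°.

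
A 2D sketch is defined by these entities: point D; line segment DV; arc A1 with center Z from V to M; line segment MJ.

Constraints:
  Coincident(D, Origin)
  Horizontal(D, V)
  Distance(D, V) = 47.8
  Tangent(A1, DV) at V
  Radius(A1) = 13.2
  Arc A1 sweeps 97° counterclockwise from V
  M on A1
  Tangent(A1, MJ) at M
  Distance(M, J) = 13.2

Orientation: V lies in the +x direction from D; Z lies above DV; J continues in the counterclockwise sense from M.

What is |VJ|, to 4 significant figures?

30.18

D is at the origin; D and V share the same y with |DV| = 47.8 and V on the +x side, so V = (47.80, 0.000). The tangent condition forces ZV to be normal to DV, so Z = V + (0, 13.2) = (47.80, 13.20). On A1, V sits at bearing -90° from Z; a 97° counterclockwise sweep puts M at bearing 7°, so M = Z + 13.2·(cos 7°, sin 7°) = (60.90, 14.81). The tangent condition forces ZM to be normal to MJ, so MJ runs along (−sin 7°, cos 7°); with |MJ| = 13.2, J = (59.29, 27.91). Then |VJ| = |J − V| = 30.18.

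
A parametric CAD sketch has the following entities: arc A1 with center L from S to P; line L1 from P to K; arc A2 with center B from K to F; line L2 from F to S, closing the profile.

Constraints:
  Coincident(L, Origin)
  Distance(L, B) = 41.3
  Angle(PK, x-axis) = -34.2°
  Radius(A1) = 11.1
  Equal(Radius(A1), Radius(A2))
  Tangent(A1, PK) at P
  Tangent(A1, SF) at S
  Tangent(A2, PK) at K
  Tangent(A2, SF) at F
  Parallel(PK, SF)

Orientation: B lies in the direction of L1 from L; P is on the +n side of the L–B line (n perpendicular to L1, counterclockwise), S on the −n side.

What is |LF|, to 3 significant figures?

42.8

The slot axis is L1's direction at -34.2°, so u = (cos -34.2°, sin -34.2°) = (0.827, -0.562) and n = (−sin -34.2°, cos -34.2°) = (0.562, 0.827). L is at the origin and B lies 41.3 along u from L, so B = 41.3·u = (34.2, -23.2). Tangency of A1 to both parallel lines with radius 11.1 puts P and S at L ± 11.1·n: P = (6.24, 9.18), S = (-6.24, -9.18). Equal radii place K and F the same way about B: K = B + 11.1·n = (40.4, -14.0), F = B − 11.1·n = (27.9, -32.4). Then |LF| = |F − L| = 42.8.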